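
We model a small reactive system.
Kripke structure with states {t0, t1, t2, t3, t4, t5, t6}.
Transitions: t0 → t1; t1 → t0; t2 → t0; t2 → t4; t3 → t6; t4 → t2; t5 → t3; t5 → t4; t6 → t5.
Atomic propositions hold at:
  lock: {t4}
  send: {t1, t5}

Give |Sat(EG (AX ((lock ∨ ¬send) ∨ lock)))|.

Sat(¬send) = {t0, t2, t3, t4, t6}
Sat(lock ∨ ¬send) = {t0, t2, t3, t4, t6}
Sat((lock ∨ ¬send) ∨ lock) = {t0, t2, t3, t4, t6}
Sat(AX ((lock ∨ ¬send) ∨ lock)) = {s : every successor in {t0, t2, t3, t4, t6}} = {t1, t2, t3, t4, t5}
EG (AX ((lock ∨ ¬send) ∨ lock)): greatest fixpoint, start Z0 = {t1, t2, t3, t4, t5}, keep only states in Sat with some successor in Z. Z1 = {t2, t4, t5}; fixed.
Sat(EG (AX ((lock ∨ ¬send) ∨ lock))) = {t2, t4, t5}
|Sat(EG (AX ((lock ∨ ¬send) ∨ lock)))| = |{t2, t4, t5}| = 3.

3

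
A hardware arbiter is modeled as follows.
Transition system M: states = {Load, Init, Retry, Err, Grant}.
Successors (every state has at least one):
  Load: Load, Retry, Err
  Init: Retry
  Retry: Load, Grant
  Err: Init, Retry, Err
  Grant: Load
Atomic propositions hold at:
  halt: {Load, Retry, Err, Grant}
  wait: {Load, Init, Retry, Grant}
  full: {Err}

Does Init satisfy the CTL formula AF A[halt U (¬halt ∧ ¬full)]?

Yes

Sat(¬halt) = {Init}
Sat(¬full) = {Load, Init, Retry, Grant}
Sat(¬halt ∧ ¬full) = {Init}
A[halt U (¬halt ∧ ¬full)]: least fixpoint, start Z0 = Sat((¬halt ∧ ¬full)) = {Init}, add states in Sat(halt) with every successor in Z. Already a fixed point.
Sat(A[halt U (¬halt ∧ ¬full)]) = {Init}
AF A[halt U (¬halt ∧ ¬full)]: least fixpoint, start Z0 = {Init}, add states with every successor in Z. Already a fixed point.
Sat(AF A[halt U (¬halt ∧ ¬full)]) = {Init}
Init ∈ Sat(AF A[halt U (¬halt ∧ ¬full)]) = {Init}, so the formula holds at Init.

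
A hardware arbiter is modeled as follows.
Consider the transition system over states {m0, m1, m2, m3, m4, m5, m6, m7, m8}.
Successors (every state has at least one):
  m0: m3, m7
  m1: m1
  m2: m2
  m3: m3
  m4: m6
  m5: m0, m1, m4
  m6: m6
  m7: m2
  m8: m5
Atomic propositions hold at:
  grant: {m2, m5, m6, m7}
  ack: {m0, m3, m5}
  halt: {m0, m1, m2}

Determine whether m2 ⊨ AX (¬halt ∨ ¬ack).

Sat(¬halt) = {m3, m4, m5, m6, m7, m8}
Sat(¬ack) = {m1, m2, m4, m6, m7, m8}
Sat(¬halt ∨ ¬ack) = {m1, m2, m3, m4, m5, m6, m7, m8}
Sat(AX (¬halt ∨ ¬ack)) = {s : every successor in {m1, m2, m3, m4, m5, m6, m7, m8}} = {m0, m1, m2, m3, m4, m6, m7, m8}
m2 ∈ Sat(AX (¬halt ∨ ¬ack)) = {m0, m1, m2, m3, m4, m6, m7, m8}, so the formula holds at m2.

Yes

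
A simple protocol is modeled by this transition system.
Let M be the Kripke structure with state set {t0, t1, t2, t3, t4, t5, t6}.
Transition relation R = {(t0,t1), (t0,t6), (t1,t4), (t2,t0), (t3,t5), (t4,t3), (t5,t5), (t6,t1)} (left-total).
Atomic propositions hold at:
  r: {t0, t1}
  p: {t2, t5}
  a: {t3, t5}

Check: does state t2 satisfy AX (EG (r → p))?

Sat(r → p) = {t2, t3, t4, t5, t6}
EG (r → p): greatest fixpoint, start Z0 = {t2, t3, t4, t5, t6}, keep only states in Sat with some successor in Z. Z1 = {t3, t4, t5}; fixed.
Sat(EG (r → p)) = {t3, t4, t5}
Sat(AX (EG (r → p))) = {s : every successor in {t3, t4, t5}} = {t1, t3, t4, t5}
t2 ∉ Sat(AX (EG (r → p))) = {t1, t3, t4, t5}, so the formula does not hold at t2.

No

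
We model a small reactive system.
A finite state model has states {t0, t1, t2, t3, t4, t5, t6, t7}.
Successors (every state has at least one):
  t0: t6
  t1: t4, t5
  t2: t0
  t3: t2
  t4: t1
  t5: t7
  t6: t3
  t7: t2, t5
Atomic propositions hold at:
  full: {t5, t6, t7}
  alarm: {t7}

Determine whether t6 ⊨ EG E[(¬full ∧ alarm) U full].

No

Sat(¬full) = {t0, t1, t2, t3, t4}
Sat(¬full ∧ alarm) = ∅
E[(¬full ∧ alarm) U full]: least fixpoint, start Z0 = Sat(full) = {t5, t6, t7}, add states in Sat(¬full ∧ alarm) with some successor in Z. Already a fixed point.
Sat(E[(¬full ∧ alarm) U full]) = {t5, t6, t7}
EG E[(¬full ∧ alarm) U full]: greatest fixpoint, start Z0 = {t5, t6, t7}, keep only states in Sat with some successor in Z. Z1 = {t5, t7}; fixed.
Sat(EG E[(¬full ∧ alarm) U full]) = {t5, t7}
t6 ∉ Sat(EG E[(¬full ∧ alarm) U full]) = {t5, t7}, so the formula does not hold at t6.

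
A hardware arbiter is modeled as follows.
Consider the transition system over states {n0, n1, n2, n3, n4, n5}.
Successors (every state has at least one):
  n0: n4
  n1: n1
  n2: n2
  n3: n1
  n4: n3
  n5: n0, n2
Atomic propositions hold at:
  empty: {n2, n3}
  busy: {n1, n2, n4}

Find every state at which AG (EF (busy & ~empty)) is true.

Sat(~empty) = {n0, n1, n4, n5}
Sat(busy & ~empty) = {n1, n4}
EF (busy & ~empty): least fixpoint, start Z0 = {n1, n4}, add states with some successor in Z. Z1 = {n0, n1, n3, n4}; Z2 = {n0, n1, n3, n4, n5}; fixed.
Sat(EF (busy & ~empty)) = {n0, n1, n3, n4, n5}
AG (EF (busy & ~empty)): greatest fixpoint, start Z0 = {n0, n1, n3, n4, n5}, keep only states in Sat with every successor in Z. Z1 = {n0, n1, n3, n4}; fixed.
Sat(AG (EF (busy & ~empty))) = {n0, n1, n3, n4}

{n0, n1, n3, n4}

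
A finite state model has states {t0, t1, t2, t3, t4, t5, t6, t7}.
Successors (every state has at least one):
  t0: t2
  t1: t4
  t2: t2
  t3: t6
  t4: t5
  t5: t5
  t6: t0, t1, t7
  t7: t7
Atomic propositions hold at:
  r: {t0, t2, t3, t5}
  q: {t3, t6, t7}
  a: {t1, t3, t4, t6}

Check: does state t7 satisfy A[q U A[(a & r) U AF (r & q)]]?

No

Sat(a & r) = {t3}
Sat(r & q) = {t3}
AF (r & q): least fixpoint, start Z0 = {t3}, add states with every successor in Z. Already a fixed point.
Sat(AF (r & q)) = {t3}
A[(a & r) U AF (r & q)]: least fixpoint, start Z0 = Sat(AF (r & q)) = {t3}, add states in Sat(a & r) with every successor in Z. Already a fixed point.
Sat(A[(a & r) U AF (r & q)]) = {t3}
A[q U A[(a & r) U AF (r & q)]]: least fixpoint, start Z0 = Sat(A[(a & r) U AF (r & q)]) = {t3}, add states in Sat(q) with every successor in Z. Already a fixed point.
Sat(A[q U A[(a & r) U AF (r & q)]]) = {t3}
t7 ∉ Sat(A[q U A[(a & r) U AF (r & q)]]) = {t3}, so the formula does not hold at t7.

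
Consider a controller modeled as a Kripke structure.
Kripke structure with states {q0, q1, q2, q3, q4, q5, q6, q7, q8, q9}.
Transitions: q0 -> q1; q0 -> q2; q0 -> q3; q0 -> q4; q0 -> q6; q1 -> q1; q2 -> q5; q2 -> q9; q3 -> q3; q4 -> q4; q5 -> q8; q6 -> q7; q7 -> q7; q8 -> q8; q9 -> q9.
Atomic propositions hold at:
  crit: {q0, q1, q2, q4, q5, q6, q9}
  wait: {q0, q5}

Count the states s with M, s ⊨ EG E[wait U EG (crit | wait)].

Sat(crit | wait) = {q0, q1, q2, q4, q5, q6, q9}
EG (crit | wait): greatest fixpoint, start Z0 = {q0, q1, q2, q4, q5, q6, q9}, keep only states in Sat with some successor in Z. Z1 = {q0, q1, q2, q4, q9}; fixed.
Sat(EG (crit | wait)) = {q0, q1, q2, q4, q9}
E[wait U EG (crit | wait)]: least fixpoint, start Z0 = Sat(EG (crit | wait)) = {q0, q1, q2, q4, q9}, add states in Sat(wait) with some successor in Z. Already a fixed point.
Sat(E[wait U EG (crit | wait)]) = {q0, q1, q2, q4, q9}
EG E[wait U EG (crit | wait)]: greatest fixpoint, start Z0 = {q0, q1, q2, q4, q9}, keep only states in Sat with some successor in Z. Already a fixed point.
Sat(EG E[wait U EG (crit | wait)]) = {q0, q1, q2, q4, q9}
|Sat(EG E[wait U EG (crit | wait)])| = |{q0, q1, q2, q4, q9}| = 5.

5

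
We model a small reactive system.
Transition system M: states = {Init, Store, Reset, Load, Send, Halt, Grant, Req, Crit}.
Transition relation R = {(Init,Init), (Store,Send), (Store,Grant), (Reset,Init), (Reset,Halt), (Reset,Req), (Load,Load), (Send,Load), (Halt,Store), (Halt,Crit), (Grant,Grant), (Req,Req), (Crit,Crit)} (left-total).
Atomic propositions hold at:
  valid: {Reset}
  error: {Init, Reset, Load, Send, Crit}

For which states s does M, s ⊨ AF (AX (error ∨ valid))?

Sat(error ∨ valid) = {Init, Reset, Load, Send, Crit}
Sat(AX (error ∨ valid)) = {s : every successor in {Init, Reset, Load, Send, Crit}} = {Init, Load, Send, Crit}
AF (AX (error ∨ valid)): least fixpoint, start Z0 = {Init, Load, Send, Crit}, add states with every successor in Z. Already a fixed point.
Sat(AF (AX (error ∨ valid))) = {Init, Load, Send, Crit}

{Init, Load, Send, Crit}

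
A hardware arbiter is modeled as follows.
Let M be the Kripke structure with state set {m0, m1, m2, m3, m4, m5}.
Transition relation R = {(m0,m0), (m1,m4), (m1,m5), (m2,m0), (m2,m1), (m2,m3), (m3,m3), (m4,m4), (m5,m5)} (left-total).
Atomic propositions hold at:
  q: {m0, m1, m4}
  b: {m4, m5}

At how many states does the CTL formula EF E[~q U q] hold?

4

Sat(~q) = {m2, m3, m5}
E[~q U q]: least fixpoint, start Z0 = Sat(q) = {m0, m1, m4}, add states in Sat(~q) with some successor in Z. Z1 = {m0, m1, m2, m4}; fixed.
Sat(E[~q U q]) = {m0, m1, m2, m4}
EF E[~q U q]: least fixpoint, start Z0 = {m0, m1, m2, m4}, add states with some successor in Z. Already a fixed point.
Sat(EF E[~q U q]) = {m0, m1, m2, m4}
|Sat(EF E[~q U q])| = |{m0, m1, m2, m4}| = 4.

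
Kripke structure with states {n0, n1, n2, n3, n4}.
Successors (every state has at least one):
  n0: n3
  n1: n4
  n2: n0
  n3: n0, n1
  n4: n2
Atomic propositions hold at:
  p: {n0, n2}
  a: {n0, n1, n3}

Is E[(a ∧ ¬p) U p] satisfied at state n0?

Sat(¬p) = {n1, n3, n4}
Sat(a ∧ ¬p) = {n1, n3}
E[(a ∧ ¬p) U p]: least fixpoint, start Z0 = Sat(p) = {n0, n2}, add states in Sat(a ∧ ¬p) with some successor in Z. Z1 = {n0, n2, n3}; fixed.
Sat(E[(a ∧ ¬p) U p]) = {n0, n2, n3}
n0 ∈ Sat(E[(a ∧ ¬p) U p]) = {n0, n2, n3}, so the formula holds at n0.

Yes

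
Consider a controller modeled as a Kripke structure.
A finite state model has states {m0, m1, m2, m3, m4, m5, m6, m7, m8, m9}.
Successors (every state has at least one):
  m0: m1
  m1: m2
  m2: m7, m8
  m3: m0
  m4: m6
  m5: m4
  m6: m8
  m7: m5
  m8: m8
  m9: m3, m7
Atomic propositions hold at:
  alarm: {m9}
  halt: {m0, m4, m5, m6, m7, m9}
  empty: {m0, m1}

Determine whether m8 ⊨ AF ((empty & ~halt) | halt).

No

Sat(~halt) = {m1, m2, m3, m8}
Sat(empty & ~halt) = {m1}
Sat((empty & ~halt) | halt) = {m0, m1, m4, m5, m6, m7, m9}
AF ((empty & ~halt) | halt): least fixpoint, start Z0 = {m0, m1, m4, m5, m6, m7, m9}, add states with every successor in Z. Z1 = {m0, m1, m3, m4, m5, m6, m7, m9}; fixed.
Sat(AF ((empty & ~halt) | halt)) = {m0, m1, m3, m4, m5, m6, m7, m9}
m8 ∉ Sat(AF ((empty & ~halt) | halt)) = {m0, m1, m3, m4, m5, m6, m7, m9}, so the formula does not hold at m8.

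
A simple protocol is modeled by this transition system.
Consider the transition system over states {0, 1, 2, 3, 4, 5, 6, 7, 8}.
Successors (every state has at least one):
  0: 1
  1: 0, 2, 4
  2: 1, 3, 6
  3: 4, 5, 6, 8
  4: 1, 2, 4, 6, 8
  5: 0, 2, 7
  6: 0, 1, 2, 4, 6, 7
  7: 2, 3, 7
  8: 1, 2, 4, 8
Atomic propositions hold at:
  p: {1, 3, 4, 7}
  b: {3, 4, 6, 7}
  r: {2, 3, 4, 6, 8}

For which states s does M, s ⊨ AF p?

{0, 1, 3, 4, 7}

AF p: least fixpoint, start Z0 = {1, 3, 4, 7}, add states with every successor in Z. Z1 = {0, 1, 3, 4, 7}; fixed.
Sat(AF p) = {0, 1, 3, 4, 7}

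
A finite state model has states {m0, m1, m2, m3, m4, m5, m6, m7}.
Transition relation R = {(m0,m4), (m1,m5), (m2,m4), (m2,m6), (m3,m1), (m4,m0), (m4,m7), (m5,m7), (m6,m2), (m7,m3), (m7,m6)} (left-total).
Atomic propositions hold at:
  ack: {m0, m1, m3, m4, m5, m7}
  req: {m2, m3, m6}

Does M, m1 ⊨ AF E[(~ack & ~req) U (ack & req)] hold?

No

Sat(~ack) = {m2, m6}
Sat(~req) = {m0, m1, m4, m5, m7}
Sat(~ack & ~req) = ∅
Sat(ack & req) = {m3}
E[(~ack & ~req) U (ack & req)]: least fixpoint, start Z0 = Sat((ack & req)) = {m3}, add states in Sat(~ack & ~req) with some successor in Z. Already a fixed point.
Sat(E[(~ack & ~req) U (ack & req)]) = {m3}
AF E[(~ack & ~req) U (ack & req)]: least fixpoint, start Z0 = {m3}, add states with every successor in Z. Already a fixed point.
Sat(AF E[(~ack & ~req) U (ack & req)]) = {m3}
m1 ∉ Sat(AF E[(~ack & ~req) U (ack & req)]) = {m3}, so the formula does not hold at m1.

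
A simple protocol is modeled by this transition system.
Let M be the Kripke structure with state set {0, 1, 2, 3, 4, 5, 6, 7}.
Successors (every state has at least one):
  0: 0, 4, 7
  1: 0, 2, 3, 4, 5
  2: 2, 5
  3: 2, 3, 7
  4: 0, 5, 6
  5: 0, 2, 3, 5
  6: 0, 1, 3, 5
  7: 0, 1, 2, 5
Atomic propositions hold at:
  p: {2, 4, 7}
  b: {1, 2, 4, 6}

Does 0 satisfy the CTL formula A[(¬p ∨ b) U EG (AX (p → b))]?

Sat(¬p) = {0, 1, 3, 5, 6}
Sat(¬p ∨ b) = {0, 1, 2, 3, 4, 5, 6}
Sat(p → b) = {0, 1, 2, 3, 4, 5, 6}
Sat(AX (p → b)) = {s : every successor in {0, 1, 2, 3, 4, 5, 6}} = {1, 2, 4, 5, 6, 7}
EG (AX (p → b)): greatest fixpoint, start Z0 = {1, 2, 4, 5, 6, 7}, keep only states in Sat with some successor in Z. Already a fixed point.
Sat(EG (AX (p → b))) = {1, 2, 4, 5, 6, 7}
A[(¬p ∨ b) U EG (AX (p → b))]: least fixpoint, start Z0 = Sat(EG (AX (p → b))) = {1, 2, 4, 5, 6, 7}, add states in Sat(¬p ∨ b) with every successor in Z. Already a fixed point.
Sat(A[(¬p ∨ b) U EG (AX (p → b))]) = {1, 2, 4, 5, 6, 7}
0 ∉ Sat(A[(¬p ∨ b) U EG (AX (p → b))]) = {1, 2, 4, 5, 6, 7}, so the formula does not hold at 0.

No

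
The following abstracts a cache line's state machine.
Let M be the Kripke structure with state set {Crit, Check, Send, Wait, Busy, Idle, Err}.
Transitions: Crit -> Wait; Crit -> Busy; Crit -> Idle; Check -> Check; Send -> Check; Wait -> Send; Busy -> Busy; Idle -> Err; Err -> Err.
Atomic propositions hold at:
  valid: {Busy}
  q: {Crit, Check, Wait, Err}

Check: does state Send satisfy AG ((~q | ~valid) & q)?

Sat(~q) = {Send, Busy, Idle}
Sat(~valid) = {Crit, Check, Send, Wait, Idle, Err}
Sat(~q | ~valid) = {Crit, Check, Send, Wait, Busy, Idle, Err}
Sat((~q | ~valid) & q) = {Crit, Check, Wait, Err}
AG ((~q | ~valid) & q): greatest fixpoint, start Z0 = {Crit, Check, Wait, Err}, keep only states in Sat with every successor in Z. Z1 = {Check, Err}; fixed.
Sat(AG ((~q | ~valid) & q)) = {Check, Err}
Send ∉ Sat(AG ((~q | ~valid) & q)) = {Check, Err}, so the formula does not hold at Send.

No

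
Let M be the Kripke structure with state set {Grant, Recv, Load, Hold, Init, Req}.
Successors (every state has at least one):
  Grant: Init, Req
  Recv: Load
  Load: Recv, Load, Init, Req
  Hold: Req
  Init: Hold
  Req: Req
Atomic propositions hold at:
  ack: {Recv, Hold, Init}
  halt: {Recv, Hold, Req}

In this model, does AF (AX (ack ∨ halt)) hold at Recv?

No

Sat(ack ∨ halt) = {Recv, Hold, Init, Req}
Sat(AX (ack ∨ halt)) = {s : every successor in {Recv, Hold, Init, Req}} = {Grant, Hold, Init, Req}
AF (AX (ack ∨ halt)): least fixpoint, start Z0 = {Grant, Hold, Init, Req}, add states with every successor in Z. Already a fixed point.
Sat(AF (AX (ack ∨ halt))) = {Grant, Hold, Init, Req}
Recv ∉ Sat(AF (AX (ack ∨ halt))) = {Grant, Hold, Init, Req}, so the formula does not hold at Recv.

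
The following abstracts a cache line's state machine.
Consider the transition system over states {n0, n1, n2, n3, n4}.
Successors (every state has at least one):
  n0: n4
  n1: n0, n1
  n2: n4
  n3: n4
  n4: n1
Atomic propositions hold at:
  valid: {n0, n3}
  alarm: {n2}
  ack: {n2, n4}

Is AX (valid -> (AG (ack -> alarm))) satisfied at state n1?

Sat(ack -> alarm) = {n0, n1, n2, n3}
AG (ack -> alarm): greatest fixpoint, start Z0 = {n0, n1, n2, n3}, keep only states in Sat with every successor in Z. Z1 = {n1}; Z2 = ∅; fixed.
Sat(AG (ack -> alarm)) = ∅
Sat(valid -> (AG (ack -> alarm))) = {n1, n2, n4}
Sat(AX (valid -> (AG (ack -> alarm)))) = {s : every successor in {n1, n2, n4}} = {n0, n2, n3, n4}
n1 ∉ Sat(AX (valid -> (AG (ack -> alarm)))) = {n0, n2, n3, n4}, so the formula does not hold at n1.

No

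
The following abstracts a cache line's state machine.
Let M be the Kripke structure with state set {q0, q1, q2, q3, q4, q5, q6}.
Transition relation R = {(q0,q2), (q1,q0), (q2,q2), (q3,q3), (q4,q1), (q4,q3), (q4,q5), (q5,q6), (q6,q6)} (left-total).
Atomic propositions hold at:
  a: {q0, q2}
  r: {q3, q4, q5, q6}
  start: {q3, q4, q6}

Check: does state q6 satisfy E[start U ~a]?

Sat(~a) = {q1, q3, q4, q5, q6}
E[start U ~a]: least fixpoint, start Z0 = Sat(~a) = {q1, q3, q4, q5, q6}, add states in Sat(start) with some successor in Z. Already a fixed point.
Sat(E[start U ~a]) = {q1, q3, q4, q5, q6}
q6 ∈ Sat(E[start U ~a]) = {q1, q3, q4, q5, q6}, so the formula holds at q6.

Yes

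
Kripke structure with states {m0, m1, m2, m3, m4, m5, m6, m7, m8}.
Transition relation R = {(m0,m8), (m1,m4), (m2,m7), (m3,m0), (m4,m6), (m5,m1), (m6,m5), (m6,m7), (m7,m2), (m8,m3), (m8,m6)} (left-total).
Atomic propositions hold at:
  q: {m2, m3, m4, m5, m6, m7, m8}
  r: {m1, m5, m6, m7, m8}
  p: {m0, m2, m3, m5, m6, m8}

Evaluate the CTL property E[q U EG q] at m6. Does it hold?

Yes

EG q: greatest fixpoint, start Z0 = {m2, m3, m4, m5, m6, m7, m8}, keep only states in Sat with some successor in Z. Z1 = {m2, m4, m6, m7, m8}; fixed.
Sat(EG q) = {m2, m4, m6, m7, m8}
E[q U EG q]: least fixpoint, start Z0 = Sat(EG q) = {m2, m4, m6, m7, m8}, add states in Sat(q) with some successor in Z. Already a fixed point.
Sat(E[q U EG q]) = {m2, m4, m6, m7, m8}
m6 ∈ Sat(E[q U EG q]) = {m2, m4, m6, m7, m8}, so the formula holds at m6.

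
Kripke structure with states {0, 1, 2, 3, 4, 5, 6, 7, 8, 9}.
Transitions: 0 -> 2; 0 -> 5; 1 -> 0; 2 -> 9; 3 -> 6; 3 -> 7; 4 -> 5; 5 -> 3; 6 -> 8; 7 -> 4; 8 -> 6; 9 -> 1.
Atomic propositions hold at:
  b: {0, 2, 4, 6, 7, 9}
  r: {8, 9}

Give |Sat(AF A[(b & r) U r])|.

Sat(b & r) = {9}
A[(b & r) U r]: least fixpoint, start Z0 = Sat(r) = {8, 9}, add states in Sat(b & r) with every successor in Z. Already a fixed point.
Sat(A[(b & r) U r]) = {8, 9}
AF A[(b & r) U r]: least fixpoint, start Z0 = {8, 9}, add states with every successor in Z. Z1 = {2, 6, 8, 9}; fixed.
Sat(AF A[(b & r) U r]) = {2, 6, 8, 9}
|Sat(AF A[(b & r) U r])| = |{2, 6, 8, 9}| = 4.

4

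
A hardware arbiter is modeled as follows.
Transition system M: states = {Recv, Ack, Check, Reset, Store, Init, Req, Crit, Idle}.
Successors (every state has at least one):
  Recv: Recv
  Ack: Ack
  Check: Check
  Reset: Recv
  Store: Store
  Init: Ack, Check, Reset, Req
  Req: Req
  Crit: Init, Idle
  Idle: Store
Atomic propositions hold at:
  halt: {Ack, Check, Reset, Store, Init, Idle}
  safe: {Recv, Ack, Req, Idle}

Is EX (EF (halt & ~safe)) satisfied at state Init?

Yes

Sat(~safe) = {Check, Reset, Store, Init, Crit}
Sat(halt & ~safe) = {Check, Reset, Store, Init}
EF (halt & ~safe): least fixpoint, start Z0 = {Check, Reset, Store, Init}, add states with some successor in Z. Z1 = {Check, Reset, Store, Init, Crit, Idle}; fixed.
Sat(EF (halt & ~safe)) = {Check, Reset, Store, Init, Crit, Idle}
Sat(EX (EF (halt & ~safe))) = {s : some successor in {Check, Reset, Store, Init, Crit, Idle}} = {Check, Store, Init, Crit, Idle}
Init ∈ Sat(EX (EF (halt & ~safe))) = {Check, Store, Init, Crit, Idle}, so the formula holds at Init.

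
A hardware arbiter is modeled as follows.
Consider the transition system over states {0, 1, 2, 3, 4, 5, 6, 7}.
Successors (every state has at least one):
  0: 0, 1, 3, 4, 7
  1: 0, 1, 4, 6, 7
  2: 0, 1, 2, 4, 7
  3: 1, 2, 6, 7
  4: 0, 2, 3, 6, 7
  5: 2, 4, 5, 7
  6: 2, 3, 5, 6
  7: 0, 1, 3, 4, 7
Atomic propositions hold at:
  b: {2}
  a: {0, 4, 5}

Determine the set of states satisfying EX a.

{0, 1, 2, 4, 5, 6, 7}

Sat(EX a) = {s : some successor in {0, 4, 5}} = {0, 1, 2, 4, 5, 6, 7}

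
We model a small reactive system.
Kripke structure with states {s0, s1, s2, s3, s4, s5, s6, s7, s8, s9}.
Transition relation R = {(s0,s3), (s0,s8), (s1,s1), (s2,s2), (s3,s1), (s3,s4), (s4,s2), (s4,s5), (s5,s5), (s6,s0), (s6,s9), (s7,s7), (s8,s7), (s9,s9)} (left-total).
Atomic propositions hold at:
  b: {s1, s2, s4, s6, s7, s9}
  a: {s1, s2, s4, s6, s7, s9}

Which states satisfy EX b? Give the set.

Sat(EX b) = {s : some successor in {s1, s2, s4, s6, s7, s9}} = {s1, s2, s3, s4, s6, s7, s8, s9}

{s1, s2, s3, s4, s6, s7, s8, s9}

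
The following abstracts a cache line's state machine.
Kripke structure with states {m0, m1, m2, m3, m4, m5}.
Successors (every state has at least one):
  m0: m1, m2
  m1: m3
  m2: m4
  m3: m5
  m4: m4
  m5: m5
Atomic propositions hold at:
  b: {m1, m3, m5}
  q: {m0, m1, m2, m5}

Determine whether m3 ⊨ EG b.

Yes

EG b: greatest fixpoint, start Z0 = {m1, m3, m5}, keep only states in Sat with some successor in Z. Already a fixed point.
Sat(EG b) = {m1, m3, m5}
m3 ∈ Sat(EG b) = {m1, m3, m5}, so the formula holds at m3.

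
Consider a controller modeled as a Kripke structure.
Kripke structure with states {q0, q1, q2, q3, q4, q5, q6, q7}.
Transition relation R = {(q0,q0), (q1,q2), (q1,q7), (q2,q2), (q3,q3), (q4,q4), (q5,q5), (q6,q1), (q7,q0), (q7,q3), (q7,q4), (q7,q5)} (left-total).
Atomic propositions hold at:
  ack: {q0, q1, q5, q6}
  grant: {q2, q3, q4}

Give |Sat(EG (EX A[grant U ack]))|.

3

A[grant U ack]: least fixpoint, start Z0 = Sat(ack) = {q0, q1, q5, q6}, add states in Sat(grant) with every successor in Z. Already a fixed point.
Sat(A[grant U ack]) = {q0, q1, q5, q6}
Sat(EX A[grant U ack]) = {s : some successor in {q0, q1, q5, q6}} = {q0, q5, q6, q7}
EG (EX A[grant U ack]): greatest fixpoint, start Z0 = {q0, q5, q6, q7}, keep only states in Sat with some successor in Z. Z1 = {q0, q5, q7}; fixed.
Sat(EG (EX A[grant U ack])) = {q0, q5, q7}
|Sat(EG (EX A[grant U ack]))| = |{q0, q5, q7}| = 3.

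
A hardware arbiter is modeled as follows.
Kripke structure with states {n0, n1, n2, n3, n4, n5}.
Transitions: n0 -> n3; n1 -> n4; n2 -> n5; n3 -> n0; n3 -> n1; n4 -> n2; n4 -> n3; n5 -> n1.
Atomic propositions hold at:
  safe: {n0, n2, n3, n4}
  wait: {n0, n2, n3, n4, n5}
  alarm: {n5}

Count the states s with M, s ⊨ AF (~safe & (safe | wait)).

2

Sat(~safe) = {n1, n5}
Sat(safe | wait) = {n0, n2, n3, n4, n5}
Sat(~safe & (safe | wait)) = {n5}
AF (~safe & (safe | wait)): least fixpoint, start Z0 = {n5}, add states with every successor in Z. Z1 = {n2, n5}; fixed.
Sat(AF (~safe & (safe | wait))) = {n2, n5}
|Sat(AF (~safe & (safe | wait)))| = |{n2, n5}| = 2.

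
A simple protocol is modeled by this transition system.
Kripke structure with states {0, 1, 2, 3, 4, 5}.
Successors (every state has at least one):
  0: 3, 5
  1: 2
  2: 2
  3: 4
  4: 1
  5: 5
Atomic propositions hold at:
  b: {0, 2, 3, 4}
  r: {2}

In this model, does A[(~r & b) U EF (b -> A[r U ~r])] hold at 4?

Yes

Sat(~r) = {0, 1, 3, 4, 5}
Sat(~r & b) = {0, 3, 4}
A[r U ~r]: least fixpoint, start Z0 = Sat(~r) = {0, 1, 3, 4, 5}, add states in Sat(r) with every successor in Z. Already a fixed point.
Sat(A[r U ~r]) = {0, 1, 3, 4, 5}
Sat(b -> A[r U ~r]) = {0, 1, 3, 4, 5}
EF (b -> A[r U ~r]): least fixpoint, start Z0 = {0, 1, 3, 4, 5}, add states with some successor in Z. Already a fixed point.
Sat(EF (b -> A[r U ~r])) = {0, 1, 3, 4, 5}
A[(~r & b) U EF (b -> A[r U ~r])]: least fixpoint, start Z0 = Sat(EF (b -> A[r U ~r])) = {0, 1, 3, 4, 5}, add states in Sat(~r & b) with every successor in Z. Already a fixed point.
Sat(A[(~r & b) U EF (b -> A[r U ~r])]) = {0, 1, 3, 4, 5}
4 ∈ Sat(A[(~r & b) U EF (b -> A[r U ~r])]) = {0, 1, 3, 4, 5}, so the formula holds at 4.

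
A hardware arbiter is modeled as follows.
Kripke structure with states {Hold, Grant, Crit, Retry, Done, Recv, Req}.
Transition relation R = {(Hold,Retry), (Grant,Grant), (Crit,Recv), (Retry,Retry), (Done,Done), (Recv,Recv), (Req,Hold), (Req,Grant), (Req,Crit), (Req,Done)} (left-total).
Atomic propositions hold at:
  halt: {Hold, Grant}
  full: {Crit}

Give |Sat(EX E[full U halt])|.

E[full U halt]: least fixpoint, start Z0 = Sat(halt) = {Hold, Grant}, add states in Sat(full) with some successor in Z. Already a fixed point.
Sat(E[full U halt]) = {Hold, Grant}
Sat(EX E[full U halt]) = {s : some successor in {Hold, Grant}} = {Grant, Req}
|Sat(EX E[full U halt])| = |{Grant, Req}| = 2.

2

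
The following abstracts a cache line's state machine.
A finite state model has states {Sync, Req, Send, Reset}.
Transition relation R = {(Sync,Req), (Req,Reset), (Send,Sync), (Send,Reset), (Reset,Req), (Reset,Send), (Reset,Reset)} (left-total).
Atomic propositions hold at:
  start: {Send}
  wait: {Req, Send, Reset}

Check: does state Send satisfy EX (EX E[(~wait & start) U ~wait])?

No

Sat(~wait) = {Sync}
Sat(~wait & start) = ∅
E[(~wait & start) U ~wait]: least fixpoint, start Z0 = Sat(~wait) = {Sync}, add states in Sat(~wait & start) with some successor in Z. Already a fixed point.
Sat(E[(~wait & start) U ~wait]) = {Sync}
Sat(EX E[(~wait & start) U ~wait]) = {s : some successor in {Sync}} = {Send}
Sat(EX (EX E[(~wait & start) U ~wait])) = {s : some successor in {Send}} = {Reset}
Send ∉ Sat(EX (EX E[(~wait & start) U ~wait])) = {Reset}, so the formula does not hold at Send.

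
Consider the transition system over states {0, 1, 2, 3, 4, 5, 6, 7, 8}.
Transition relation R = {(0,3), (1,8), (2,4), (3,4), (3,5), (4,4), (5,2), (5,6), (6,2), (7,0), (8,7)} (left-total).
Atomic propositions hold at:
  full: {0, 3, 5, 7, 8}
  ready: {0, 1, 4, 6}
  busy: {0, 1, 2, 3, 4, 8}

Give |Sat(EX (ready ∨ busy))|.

Sat(ready ∨ busy) = {0, 1, 2, 3, 4, 6, 8}
Sat(EX (ready ∨ busy)) = {s : some successor in {0, 1, 2, 3, 4, 6, 8}} = {0, 1, 2, 3, 4, 5, 6, 7}
|Sat(EX (ready ∨ busy))| = |{0, 1, 2, 3, 4, 5, 6, 7}| = 8.

8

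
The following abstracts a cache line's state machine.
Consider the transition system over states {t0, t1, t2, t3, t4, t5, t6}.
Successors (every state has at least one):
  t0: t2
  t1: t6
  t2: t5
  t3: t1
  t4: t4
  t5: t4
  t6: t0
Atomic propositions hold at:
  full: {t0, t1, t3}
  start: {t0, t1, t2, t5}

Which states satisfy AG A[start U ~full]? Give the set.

Sat(~full) = {t2, t4, t5, t6}
A[start U ~full]: least fixpoint, start Z0 = Sat(~full) = {t2, t4, t5, t6}, add states in Sat(start) with every successor in Z. Z1 = {t0, t1, t2, t4, t5, t6}; fixed.
Sat(A[start U ~full]) = {t0, t1, t2, t4, t5, t6}
AG A[start U ~full]: greatest fixpoint, start Z0 = {t0, t1, t2, t4, t5, t6}, keep only states in Sat with every successor in Z. Already a fixed point.
Sat(AG A[start U ~full]) = {t0, t1, t2, t4, t5, t6}

{t0, t1, t2, t4, t5, t6}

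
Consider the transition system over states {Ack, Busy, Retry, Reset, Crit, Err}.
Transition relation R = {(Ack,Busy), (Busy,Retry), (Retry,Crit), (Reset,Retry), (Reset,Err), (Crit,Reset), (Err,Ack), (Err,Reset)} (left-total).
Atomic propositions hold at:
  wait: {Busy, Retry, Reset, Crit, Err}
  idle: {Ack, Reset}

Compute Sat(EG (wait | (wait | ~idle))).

Sat(~idle) = {Busy, Retry, Crit, Err}
Sat(wait | ~idle) = {Busy, Retry, Reset, Crit, Err}
Sat(wait | (wait | ~idle)) = {Busy, Retry, Reset, Crit, Err}
EG (wait | (wait | ~idle)): greatest fixpoint, start Z0 = {Busy, Retry, Reset, Crit, Err}, keep only states in Sat with some successor in Z. Already a fixed point.
Sat(EG (wait | (wait | ~idle))) = {Busy, Retry, Reset, Crit, Err}

{Busy, Retry, Reset, Crit, Err}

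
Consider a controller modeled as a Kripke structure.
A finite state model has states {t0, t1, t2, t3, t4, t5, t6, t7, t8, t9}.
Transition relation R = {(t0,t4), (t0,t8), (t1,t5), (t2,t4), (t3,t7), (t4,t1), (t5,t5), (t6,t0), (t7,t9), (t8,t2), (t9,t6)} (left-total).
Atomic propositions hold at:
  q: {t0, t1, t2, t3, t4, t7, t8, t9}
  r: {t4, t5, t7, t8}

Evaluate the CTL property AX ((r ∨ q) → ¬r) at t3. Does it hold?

No

Sat(r ∨ q) = {t0, t1, t2, t3, t4, t5, t7, t8, t9}
Sat(¬r) = {t0, t1, t2, t3, t6, t9}
Sat((r ∨ q) → ¬r) = {t0, t1, t2, t3, t6, t9}
Sat(AX ((r ∨ q) → ¬r)) = {s : every successor in {t0, t1, t2, t3, t6, t9}} = {t4, t6, t7, t8, t9}
t3 ∉ Sat(AX ((r ∨ q) → ¬r)) = {t4, t6, t7, t8, t9}, so the formula does not hold at t3.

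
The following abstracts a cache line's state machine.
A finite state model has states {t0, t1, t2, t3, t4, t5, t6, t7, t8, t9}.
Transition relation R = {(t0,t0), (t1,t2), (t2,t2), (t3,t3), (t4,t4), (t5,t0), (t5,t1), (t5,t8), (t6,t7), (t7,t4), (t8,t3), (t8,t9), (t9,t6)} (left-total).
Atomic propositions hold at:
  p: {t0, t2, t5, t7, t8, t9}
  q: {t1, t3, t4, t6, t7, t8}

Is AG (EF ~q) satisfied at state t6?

No

Sat(~q) = {t0, t2, t5, t9}
EF ~q: least fixpoint, start Z0 = {t0, t2, t5, t9}, add states with some successor in Z. Z1 = {t0, t1, t2, t5, t8, t9}; fixed.
Sat(EF ~q) = {t0, t1, t2, t5, t8, t9}
AG (EF ~q): greatest fixpoint, start Z0 = {t0, t1, t2, t5, t8, t9}, keep only states in Sat with every successor in Z. Z1 = {t0, t1, t2, t5}; Z2 = {t0, t1, t2}; fixed.
Sat(AG (EF ~q)) = {t0, t1, t2}
t6 ∉ Sat(AG (EF ~q)) = {t0, t1, t2}, so the formula does not hold at t6.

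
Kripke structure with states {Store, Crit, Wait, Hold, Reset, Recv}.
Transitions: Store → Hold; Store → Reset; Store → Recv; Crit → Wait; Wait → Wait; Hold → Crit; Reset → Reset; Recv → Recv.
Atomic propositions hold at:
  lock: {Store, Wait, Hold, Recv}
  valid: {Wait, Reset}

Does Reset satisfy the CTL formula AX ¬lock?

Sat(¬lock) = {Crit, Reset}
Sat(AX ¬lock) = {s : every successor in {Crit, Reset}} = {Hold, Reset}
Reset ∈ Sat(AX ¬lock) = {Hold, Reset}, so the formula holds at Reset.

Yes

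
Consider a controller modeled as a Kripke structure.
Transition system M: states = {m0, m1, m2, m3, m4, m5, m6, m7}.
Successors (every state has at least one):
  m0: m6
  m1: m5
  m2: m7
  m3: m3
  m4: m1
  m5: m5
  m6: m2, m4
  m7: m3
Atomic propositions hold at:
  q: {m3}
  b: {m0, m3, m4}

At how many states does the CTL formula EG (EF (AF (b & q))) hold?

Sat(b & q) = {m3}
AF (b & q): least fixpoint, start Z0 = {m3}, add states with every successor in Z. Z1 = {m3, m7}; Z2 = {m2, m3, m7}; fixed.
Sat(AF (b & q)) = {m2, m3, m7}
EF (AF (b & q)): least fixpoint, start Z0 = {m2, m3, m7}, add states with some successor in Z. Z1 = {m2, m3, m6, m7}; Z2 = {m0, m2, m3, m6, m7}; fixed.
Sat(EF (AF (b & q))) = {m0, m2, m3, m6, m7}
EG (EF (AF (b & q))): greatest fixpoint, start Z0 = {m0, m2, m3, m6, m7}, keep only states in Sat with some successor in Z. Already a fixed point.
Sat(EG (EF (AF (b & q)))) = {m0, m2, m3, m6, m7}
|Sat(EG (EF (AF (b & q))))| = |{m0, m2, m3, m6, m7}| = 5.

5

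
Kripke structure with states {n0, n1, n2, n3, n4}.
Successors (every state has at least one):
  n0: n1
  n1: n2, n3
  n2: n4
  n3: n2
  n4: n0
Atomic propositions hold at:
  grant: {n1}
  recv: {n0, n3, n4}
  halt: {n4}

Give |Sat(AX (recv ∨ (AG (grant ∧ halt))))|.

Sat(grant ∧ halt) = ∅
AG (grant ∧ halt): greatest fixpoint, start Z0 = ∅, keep only states in Sat with every successor in Z. Already a fixed point.
Sat(AG (grant ∧ halt)) = ∅
Sat(recv ∨ (AG (grant ∧ halt))) = {n0, n3, n4}
Sat(AX (recv ∨ (AG (grant ∧ halt)))) = {s : every successor in {n0, n3, n4}} = {n2, n4}
|Sat(AX (recv ∨ (AG (grant ∧ halt))))| = |{n2, n4}| = 2.

2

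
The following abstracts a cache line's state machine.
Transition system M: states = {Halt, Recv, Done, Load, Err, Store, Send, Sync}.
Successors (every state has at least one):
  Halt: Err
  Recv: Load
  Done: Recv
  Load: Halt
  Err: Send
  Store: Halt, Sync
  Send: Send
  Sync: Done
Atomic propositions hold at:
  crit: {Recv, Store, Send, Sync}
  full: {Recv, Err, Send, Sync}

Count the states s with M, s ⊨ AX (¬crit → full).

Sat(¬crit) = {Halt, Done, Load, Err}
Sat(¬crit → full) = {Recv, Err, Store, Send, Sync}
Sat(AX (¬crit → full)) = {s : every successor in {Recv, Err, Store, Send, Sync}} = {Halt, Done, Err, Send}
|Sat(AX (¬crit → full))| = |{Halt, Done, Err, Send}| = 4.

4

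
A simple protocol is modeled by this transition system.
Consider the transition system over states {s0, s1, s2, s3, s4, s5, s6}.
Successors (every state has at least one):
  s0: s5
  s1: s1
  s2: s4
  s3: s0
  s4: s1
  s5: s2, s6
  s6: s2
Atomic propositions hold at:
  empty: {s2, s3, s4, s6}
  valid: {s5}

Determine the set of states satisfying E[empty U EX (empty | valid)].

Sat(empty | valid) = {s2, s3, s4, s5, s6}
Sat(EX (empty | valid)) = {s : some successor in {s2, s3, s4, s5, s6}} = {s0, s2, s5, s6}
E[empty U EX (empty | valid)]: least fixpoint, start Z0 = Sat(EX (empty | valid)) = {s0, s2, s5, s6}, add states in Sat(empty) with some successor in Z. Z1 = {s0, s2, s3, s5, s6}; fixed.
Sat(E[empty U EX (empty | valid)]) = {s0, s2, s3, s5, s6}

{s0, s2, s3, s5, s6}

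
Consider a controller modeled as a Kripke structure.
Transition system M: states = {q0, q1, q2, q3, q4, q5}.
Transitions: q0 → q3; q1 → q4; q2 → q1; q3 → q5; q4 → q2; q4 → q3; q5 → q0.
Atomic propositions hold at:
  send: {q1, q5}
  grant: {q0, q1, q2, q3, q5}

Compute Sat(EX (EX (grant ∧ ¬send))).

Sat(¬send) = {q0, q2, q3, q4}
Sat(grant ∧ ¬send) = {q0, q2, q3}
Sat(EX (grant ∧ ¬send)) = {s : some successor in {q0, q2, q3}} = {q0, q4, q5}
Sat(EX (EX (grant ∧ ¬send))) = {s : some successor in {q0, q4, q5}} = {q1, q3, q5}

{q1, q3, q5}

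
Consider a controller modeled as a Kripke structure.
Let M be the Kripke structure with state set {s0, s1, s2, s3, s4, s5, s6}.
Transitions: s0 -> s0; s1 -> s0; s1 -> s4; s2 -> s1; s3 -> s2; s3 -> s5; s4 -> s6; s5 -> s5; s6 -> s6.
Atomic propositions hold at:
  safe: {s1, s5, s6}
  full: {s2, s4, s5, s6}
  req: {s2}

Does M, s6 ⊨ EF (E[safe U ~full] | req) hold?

No

Sat(~full) = {s0, s1, s3}
E[safe U ~full]: least fixpoint, start Z0 = Sat(~full) = {s0, s1, s3}, add states in Sat(safe) with some successor in Z. Already a fixed point.
Sat(E[safe U ~full]) = {s0, s1, s3}
Sat(E[safe U ~full] | req) = {s0, s1, s2, s3}
EF (E[safe U ~full] | req): least fixpoint, start Z0 = {s0, s1, s2, s3}, add states with some successor in Z. Already a fixed point.
Sat(EF (E[safe U ~full] | req)) = {s0, s1, s2, s3}
s6 ∉ Sat(EF (E[safe U ~full] | req)) = {s0, s1, s2, s3}, so the formula does not hold at s6.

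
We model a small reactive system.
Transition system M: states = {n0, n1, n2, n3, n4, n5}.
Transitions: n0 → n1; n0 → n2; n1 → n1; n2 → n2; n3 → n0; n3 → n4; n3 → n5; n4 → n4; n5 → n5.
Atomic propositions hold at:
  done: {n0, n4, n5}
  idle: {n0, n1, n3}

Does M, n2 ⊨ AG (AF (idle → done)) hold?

Sat(idle → done) = {n0, n2, n4, n5}
AF (idle → done): least fixpoint, start Z0 = {n0, n2, n4, n5}, add states with every successor in Z. Z1 = {n0, n2, n3, n4, n5}; fixed.
Sat(AF (idle → done)) = {n0, n2, n3, n4, n5}
AG (AF (idle → done)): greatest fixpoint, start Z0 = {n0, n2, n3, n4, n5}, keep only states in Sat with every successor in Z. Z1 = {n2, n3, n4, n5}; Z2 = {n2, n4, n5}; fixed.
Sat(AG (AF (idle → done))) = {n2, n4, n5}
n2 ∈ Sat(AG (AF (idle → done))) = {n2, n4, n5}, so the formula holds at n2.

Yes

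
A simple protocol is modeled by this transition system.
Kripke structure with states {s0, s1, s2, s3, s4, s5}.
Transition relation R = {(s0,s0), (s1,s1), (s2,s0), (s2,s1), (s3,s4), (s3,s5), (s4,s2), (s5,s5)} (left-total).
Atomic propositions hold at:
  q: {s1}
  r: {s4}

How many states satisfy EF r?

EF r: least fixpoint, start Z0 = {s4}, add states with some successor in Z. Z1 = {s3, s4}; fixed.
Sat(EF r) = {s3, s4}
|Sat(EF r)| = |{s3, s4}| = 2.

2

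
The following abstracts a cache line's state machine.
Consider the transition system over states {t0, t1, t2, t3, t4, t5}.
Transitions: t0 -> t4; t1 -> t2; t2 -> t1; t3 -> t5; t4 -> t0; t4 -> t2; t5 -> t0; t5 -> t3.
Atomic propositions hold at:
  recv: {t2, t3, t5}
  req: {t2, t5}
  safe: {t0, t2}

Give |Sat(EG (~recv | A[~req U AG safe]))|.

2

Sat(~recv) = {t0, t1, t4}
Sat(~req) = {t0, t1, t3, t4}
AG safe: greatest fixpoint, start Z0 = {t0, t2}, keep only states in Sat with every successor in Z. Z1 = ∅; fixed.
Sat(AG safe) = ∅
A[~req U AG safe]: least fixpoint, start Z0 = Sat(AG safe) = ∅, add states in Sat(~req) with every successor in Z. Already a fixed point.
Sat(A[~req U AG safe]) = ∅
Sat(~recv | A[~req U AG safe]) = {t0, t1, t4}
EG (~recv | A[~req U AG safe]): greatest fixpoint, start Z0 = {t0, t1, t4}, keep only states in Sat with some successor in Z. Z1 = {t0, t4}; fixed.
Sat(EG (~recv | A[~req U AG safe])) = {t0, t4}
|Sat(EG (~recv | A[~req U AG safe]))| = |{t0, t4}| = 2.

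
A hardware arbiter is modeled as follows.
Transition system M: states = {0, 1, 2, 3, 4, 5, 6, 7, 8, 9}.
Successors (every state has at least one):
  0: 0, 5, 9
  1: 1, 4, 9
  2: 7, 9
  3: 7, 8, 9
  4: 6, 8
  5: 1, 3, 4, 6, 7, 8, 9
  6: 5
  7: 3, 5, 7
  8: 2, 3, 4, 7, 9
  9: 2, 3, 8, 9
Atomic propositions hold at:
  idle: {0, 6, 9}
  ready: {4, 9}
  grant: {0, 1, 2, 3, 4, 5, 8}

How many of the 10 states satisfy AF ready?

2

AF ready: least fixpoint, start Z0 = {4, 9}, add states with every successor in Z. Already a fixed point.
Sat(AF ready) = {4, 9}
|Sat(AF ready)| = |{4, 9}| = 2.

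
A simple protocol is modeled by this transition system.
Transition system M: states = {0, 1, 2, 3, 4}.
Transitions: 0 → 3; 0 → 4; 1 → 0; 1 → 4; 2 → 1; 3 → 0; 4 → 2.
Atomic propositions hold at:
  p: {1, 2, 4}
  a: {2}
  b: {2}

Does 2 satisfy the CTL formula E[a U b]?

Yes

E[a U b]: least fixpoint, start Z0 = Sat(b) = {2}, add states in Sat(a) with some successor in Z. Already a fixed point.
Sat(E[a U b]) = {2}
2 ∈ Sat(E[a U b]) = {2}, so the formula holds at 2.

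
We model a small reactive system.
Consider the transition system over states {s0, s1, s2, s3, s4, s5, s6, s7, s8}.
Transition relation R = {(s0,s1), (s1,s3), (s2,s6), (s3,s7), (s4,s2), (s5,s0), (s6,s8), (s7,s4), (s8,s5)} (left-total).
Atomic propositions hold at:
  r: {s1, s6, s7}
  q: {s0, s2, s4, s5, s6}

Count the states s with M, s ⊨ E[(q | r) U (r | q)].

7

Sat(q | r) = {s0, s1, s2, s4, s5, s6, s7}
Sat(r | q) = {s0, s1, s2, s4, s5, s6, s7}
E[(q | r) U (r | q)]: least fixpoint, start Z0 = Sat((r | q)) = {s0, s1, s2, s4, s5, s6, s7}, add states in Sat(q | r) with some successor in Z. Already a fixed point.
Sat(E[(q | r) U (r | q)]) = {s0, s1, s2, s4, s5, s6, s7}
|Sat(E[(q | r) U (r | q)])| = |{s0, s1, s2, s4, s5, s6, s7}| = 7.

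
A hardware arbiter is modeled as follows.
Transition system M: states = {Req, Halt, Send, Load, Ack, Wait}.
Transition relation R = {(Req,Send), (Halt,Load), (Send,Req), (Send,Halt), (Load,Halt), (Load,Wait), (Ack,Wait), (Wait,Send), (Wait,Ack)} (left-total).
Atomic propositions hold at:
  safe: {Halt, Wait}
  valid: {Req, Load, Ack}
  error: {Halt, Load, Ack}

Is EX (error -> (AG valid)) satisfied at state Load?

Yes

AG valid: greatest fixpoint, start Z0 = {Req, Load, Ack}, keep only states in Sat with every successor in Z. Z1 = ∅; fixed.
Sat(AG valid) = ∅
Sat(error -> (AG valid)) = {Req, Send, Wait}
Sat(EX (error -> (AG valid))) = {s : some successor in {Req, Send, Wait}} = {Req, Send, Load, Ack, Wait}
Load ∈ Sat(EX (error -> (AG valid))) = {Req, Send, Load, Ack, Wait}, so the formula holds at Load.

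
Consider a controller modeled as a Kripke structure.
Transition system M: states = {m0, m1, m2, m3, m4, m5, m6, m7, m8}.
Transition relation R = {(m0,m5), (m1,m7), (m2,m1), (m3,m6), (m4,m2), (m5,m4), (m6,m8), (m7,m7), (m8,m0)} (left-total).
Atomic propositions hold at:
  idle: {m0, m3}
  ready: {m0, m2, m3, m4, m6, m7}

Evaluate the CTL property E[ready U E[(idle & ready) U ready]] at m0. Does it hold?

Sat(idle & ready) = {m0, m3}
E[(idle & ready) U ready]: least fixpoint, start Z0 = Sat(ready) = {m0, m2, m3, m4, m6, m7}, add states in Sat(idle & ready) with some successor in Z. Already a fixed point.
Sat(E[(idle & ready) U ready]) = {m0, m2, m3, m4, m6, m7}
E[ready U E[(idle & ready) U ready]]: least fixpoint, start Z0 = Sat(E[(idle & ready) U ready]) = {m0, m2, m3, m4, m6, m7}, add states in Sat(ready) with some successor in Z. Already a fixed point.
Sat(E[ready U E[(idle & ready) U ready]]) = {m0, m2, m3, m4, m6, m7}
m0 ∈ Sat(E[ready U E[(idle & ready) U ready]]) = {m0, m2, m3, m4, m6, m7}, so the formula holds at m0.

Yes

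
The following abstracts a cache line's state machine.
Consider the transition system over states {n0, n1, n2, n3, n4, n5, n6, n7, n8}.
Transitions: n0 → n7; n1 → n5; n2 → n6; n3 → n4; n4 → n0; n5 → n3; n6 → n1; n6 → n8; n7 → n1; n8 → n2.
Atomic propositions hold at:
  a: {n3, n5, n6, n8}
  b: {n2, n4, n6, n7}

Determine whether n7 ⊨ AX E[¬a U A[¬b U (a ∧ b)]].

Sat(¬a) = {n0, n1, n2, n4, n7}
Sat(¬b) = {n0, n1, n3, n5, n8}
Sat(a ∧ b) = {n6}
A[¬b U (a ∧ b)]: least fixpoint, start Z0 = Sat((a ∧ b)) = {n6}, add states in Sat(¬b) with every successor in Z. Already a fixed point.
Sat(A[¬b U (a ∧ b)]) = {n6}
E[¬a U A[¬b U (a ∧ b)]]: least fixpoint, start Z0 = Sat(A[¬b U (a ∧ b)]) = {n6}, add states in Sat(¬a) with some successor in Z. Z1 = {n2, n6}; fixed.
Sat(E[¬a U A[¬b U (a ∧ b)]]) = {n2, n6}
Sat(AX E[¬a U A[¬b U (a ∧ b)]]) = {s : every successor in {n2, n6}} = {n2, n8}
n7 ∉ Sat(AX E[¬a U A[¬b U (a ∧ b)]]) = {n2, n8}, so the formula does not hold at n7.

No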